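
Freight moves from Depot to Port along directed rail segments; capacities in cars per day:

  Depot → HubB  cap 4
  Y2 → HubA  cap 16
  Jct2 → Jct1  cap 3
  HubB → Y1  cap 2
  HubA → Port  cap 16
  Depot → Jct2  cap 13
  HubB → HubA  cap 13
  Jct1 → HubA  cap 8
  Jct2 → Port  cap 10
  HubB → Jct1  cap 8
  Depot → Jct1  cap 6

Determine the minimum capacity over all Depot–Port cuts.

Augment Depot→Jct2→Port: bottleneck 10, flow now 10.
Augment Depot→HubB→HubA→Port: bottleneck 4, flow now 14.
Augment Depot→Jct1→HubA→Port: bottleneck 6, flow now 20.
Augment Depot→Jct2→Jct1→HubA→Port: bottleneck 2, flow now 22.
No augmenting path remains; maximum flow = 22.
By max-flow min-cut, the minimum cut capacity equals the max flow.
In the residual graph, reachable from Depot: {Depot, Jct2, Jct1}.
Min-cut edges: Depot→HubB (4), Jct2→Port (10), Jct1→HubA (8); capacity 4 + 10 + 8 = 22.

22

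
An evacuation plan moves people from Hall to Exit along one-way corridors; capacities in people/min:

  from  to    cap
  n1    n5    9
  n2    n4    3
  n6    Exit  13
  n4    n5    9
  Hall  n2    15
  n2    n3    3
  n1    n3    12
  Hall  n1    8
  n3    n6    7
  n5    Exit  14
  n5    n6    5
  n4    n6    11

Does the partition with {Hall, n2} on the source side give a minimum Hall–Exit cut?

Given cut capacity: 8 + 3 + 3 = 14.
Augment Hall→n1→n5→Exit: bottleneck 8, flow now 8.
Augment Hall→n2→n3→n6→Exit: bottleneck 3, flow now 11.
Augment Hall→n2→n4→n5→Exit: bottleneck 3, flow now 14.
No augmenting path remains; maximum flow = 14.
Cut capacity 14 equals the max flow, so it is a minimum cut.

Yes — it is a minimum cut (capacity 14).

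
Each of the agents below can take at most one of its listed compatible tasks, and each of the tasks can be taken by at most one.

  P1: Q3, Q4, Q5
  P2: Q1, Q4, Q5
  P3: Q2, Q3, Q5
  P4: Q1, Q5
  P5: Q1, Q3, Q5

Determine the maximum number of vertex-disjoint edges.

Unit-capacity flow: source→left, listed edges, right→sink; max matching = max flow.
Augmenting path P1→Q3 (+1); matched 1.
Augmenting path P2→Q1 (+1); matched 2.
Augmenting path P3→Q2 (+1); matched 3.
Augmenting path P4→Q5 (+1); matched 4.
Augmenting path P5→Q1→P2→Q4 (+1); matched 5.
No augmenting path remains; maximum matching = 5.
König certificate: {P1, P2, P3, P4, P5} is a vertex cover of size 5 (every listed pair touches it), so no matching can be larger.

5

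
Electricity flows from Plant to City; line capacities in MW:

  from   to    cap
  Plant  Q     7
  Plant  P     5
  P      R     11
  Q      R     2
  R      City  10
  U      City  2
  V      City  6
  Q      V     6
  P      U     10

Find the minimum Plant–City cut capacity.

Augment Plant→P→R→City: bottleneck 5, flow now 5.
Augment Plant→Q→R→City: bottleneck 2, flow now 7.
Augment Plant→Q→V→City: bottleneck 5, flow now 12.
No augmenting path remains; maximum flow = 12.
By max-flow min-cut, the minimum cut capacity equals the max flow.
In the residual graph, reachable from Plant: {Plant}.
Min-cut edges: Plant→P (5), Plant→Q (7); capacity 5 + 7 = 12.

12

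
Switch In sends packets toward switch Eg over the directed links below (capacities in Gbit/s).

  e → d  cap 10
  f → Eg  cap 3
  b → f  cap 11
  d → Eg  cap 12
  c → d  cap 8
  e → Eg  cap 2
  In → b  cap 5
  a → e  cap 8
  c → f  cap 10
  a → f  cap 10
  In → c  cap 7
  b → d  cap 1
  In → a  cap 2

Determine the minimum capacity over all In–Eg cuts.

Augment In→a→e→Eg: bottleneck 2, flow now 2.
Augment In→b→d→Eg: bottleneck 1, flow now 3.
Augment In→b→f→Eg: bottleneck 3, flow now 6.
Augment In→c→d→Eg: bottleneck 7, flow now 13.
No augmenting path remains; maximum flow = 13.
By max-flow min-cut, the minimum cut capacity equals the max flow.
In the residual graph, reachable from In: {In, b, f}.
Min-cut edges: In→a (2), In→c (7), b→d (1), f→Eg (3); capacity 2 + 7 + 1 + 3 = 13.

13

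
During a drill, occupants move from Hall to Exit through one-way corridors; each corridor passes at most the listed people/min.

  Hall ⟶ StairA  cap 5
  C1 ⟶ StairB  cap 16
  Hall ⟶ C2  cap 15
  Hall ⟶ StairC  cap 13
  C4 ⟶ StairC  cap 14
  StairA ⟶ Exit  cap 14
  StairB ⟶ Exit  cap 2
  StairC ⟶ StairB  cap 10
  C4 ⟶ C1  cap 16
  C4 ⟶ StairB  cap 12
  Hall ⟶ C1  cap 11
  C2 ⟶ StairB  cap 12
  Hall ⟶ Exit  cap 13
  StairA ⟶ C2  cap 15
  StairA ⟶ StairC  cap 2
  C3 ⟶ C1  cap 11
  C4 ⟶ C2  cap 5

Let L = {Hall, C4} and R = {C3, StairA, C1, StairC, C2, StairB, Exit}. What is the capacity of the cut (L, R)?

104

Edges leaving {Hall, C4}: Hall→StairA (5), Hall→C1 (11), Hall→StairC (13), Hall→C2 (15), Hall→Exit (13), C4→C1 (16), C4→StairC (14), C4→C2 (5), C4→StairB (12).
Cut capacity = 5 + 11 + 13 + 15 + 13 + 16 + 14 + 5 + 12 = 104.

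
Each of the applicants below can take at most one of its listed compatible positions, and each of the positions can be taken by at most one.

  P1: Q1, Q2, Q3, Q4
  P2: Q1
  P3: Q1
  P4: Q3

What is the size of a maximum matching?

Unit-capacity flow: source→left, listed edges, right→sink; max matching = max flow.
Augmenting path P1→Q1 (+1); matched 1.
Augmenting path P4→Q3 (+1); matched 2.
Augmenting path P2→Q1→P1→Q2 (+1); matched 3.
No augmenting path remains; maximum matching = 3.
König certificate: {P1, P4, Q1} is a vertex cover of size 3 (every listed pair touches it), so no matching can be larger.

3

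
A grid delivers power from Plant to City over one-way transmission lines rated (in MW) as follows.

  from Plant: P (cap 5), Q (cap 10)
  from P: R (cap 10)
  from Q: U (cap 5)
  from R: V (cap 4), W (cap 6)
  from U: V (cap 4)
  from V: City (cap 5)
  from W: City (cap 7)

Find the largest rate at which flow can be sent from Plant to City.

Augment Plant→P→R→V→City: bottleneck 4, flow now 4.
Augment Plant→P→R→W→City: bottleneck 1, flow now 5.
Augment Plant→Q→U→V→City: bottleneck 1, flow now 6.
Augment Plant→Q→U→V→R→W→City: bottleneck 3, flow now 9. (uses reverse residual edge)
No augmenting path remains; maximum flow = 9.
In the residual graph, reachable from Plant: {Plant, Q, U}.
Min-cut edges: Plant→P (5), U→V (4); capacity 5 + 4 = 9.
This cut is saturated, so no flow can exceed 9.

9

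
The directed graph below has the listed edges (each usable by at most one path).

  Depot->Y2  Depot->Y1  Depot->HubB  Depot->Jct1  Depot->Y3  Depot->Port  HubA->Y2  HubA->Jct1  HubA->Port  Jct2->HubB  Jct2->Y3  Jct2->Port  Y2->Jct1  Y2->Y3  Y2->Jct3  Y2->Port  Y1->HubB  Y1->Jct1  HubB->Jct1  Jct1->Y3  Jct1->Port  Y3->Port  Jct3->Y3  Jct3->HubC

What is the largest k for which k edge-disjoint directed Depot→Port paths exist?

4

Assign every edge capacity 1; by Menger, the answer equals the max flow.
Path Depot→Port (+1); total 1.
Path Depot→Y2→Port (+1); total 2.
Path Depot→Jct1→Port (+1); total 3.
Path Depot→Y3→Port (+1); total 4.
No residual Depot→Port path; max flow = 4.
Certifying cut of size 4: {Depot→Port, Depot→Y2, Jct1→Port, Y3→Port}.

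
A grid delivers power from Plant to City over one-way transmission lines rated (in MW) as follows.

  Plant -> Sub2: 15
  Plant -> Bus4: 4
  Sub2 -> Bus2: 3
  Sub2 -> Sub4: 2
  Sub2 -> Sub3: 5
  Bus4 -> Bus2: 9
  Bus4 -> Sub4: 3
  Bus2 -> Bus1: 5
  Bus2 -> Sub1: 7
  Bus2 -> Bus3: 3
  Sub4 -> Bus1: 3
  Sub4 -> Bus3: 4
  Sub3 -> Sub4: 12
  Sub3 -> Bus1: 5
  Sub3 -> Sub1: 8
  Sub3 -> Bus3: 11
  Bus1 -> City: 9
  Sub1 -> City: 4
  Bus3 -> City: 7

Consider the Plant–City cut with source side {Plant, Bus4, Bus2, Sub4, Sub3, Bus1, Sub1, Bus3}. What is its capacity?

35

Edges leaving {Plant, Bus4, Bus2, Sub4, Sub3, Bus1, Sub1, Bus3}: Plant→Sub2 (15), Bus1→City (9), Sub1→City (4), Bus3→City (7).
Cut capacity = 15 + 9 + 4 + 7 = 35.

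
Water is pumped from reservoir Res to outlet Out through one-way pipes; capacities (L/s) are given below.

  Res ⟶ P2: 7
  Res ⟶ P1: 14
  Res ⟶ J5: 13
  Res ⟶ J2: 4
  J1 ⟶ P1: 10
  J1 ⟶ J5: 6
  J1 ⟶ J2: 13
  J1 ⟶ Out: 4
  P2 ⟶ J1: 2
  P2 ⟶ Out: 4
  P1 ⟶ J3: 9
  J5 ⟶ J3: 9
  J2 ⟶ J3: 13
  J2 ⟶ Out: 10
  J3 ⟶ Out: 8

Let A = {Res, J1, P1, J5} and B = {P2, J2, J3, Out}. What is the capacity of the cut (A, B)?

46

Edges leaving {Res, J1, P1, J5}: Res→P2 (7), Res→J2 (4), J1→J2 (13), J1→Out (4), P1→J3 (9), J5→J3 (9).
Cut capacity = 7 + 4 + 13 + 4 + 9 + 9 = 46.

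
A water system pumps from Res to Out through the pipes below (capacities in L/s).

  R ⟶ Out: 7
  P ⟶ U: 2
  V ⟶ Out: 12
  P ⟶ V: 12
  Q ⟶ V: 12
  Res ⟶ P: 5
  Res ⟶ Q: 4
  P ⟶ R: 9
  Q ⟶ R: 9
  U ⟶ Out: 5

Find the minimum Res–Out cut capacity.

9

Augment Res→P→R→Out: bottleneck 5, flow now 5.
Augment Res→Q→R→Out: bottleneck 2, flow now 7.
Augment Res→Q→V→Out: bottleneck 2, flow now 9.
No augmenting path remains; maximum flow = 9.
By max-flow min-cut, the minimum cut capacity equals the max flow.
In the residual graph, reachable from Res: {Res}.
Min-cut edges: Res→P (5), Res→Q (4); capacity 5 + 4 = 9.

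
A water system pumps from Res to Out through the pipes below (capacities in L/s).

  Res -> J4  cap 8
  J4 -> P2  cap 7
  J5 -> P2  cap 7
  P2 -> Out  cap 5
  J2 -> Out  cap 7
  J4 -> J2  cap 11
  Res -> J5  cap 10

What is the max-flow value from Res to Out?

12

Augment Res→J4→J2→Out: bottleneck 7, flow now 7.
Augment Res→J4→P2→Out: bottleneck 1, flow now 8.
Augment Res→J5→P2→Out: bottleneck 4, flow now 12.
No augmenting path remains; maximum flow = 12.
In the residual graph, reachable from Res: {Res, J4, J5, J2, P2}.
Min-cut edges: J2→Out (7), P2→Out (5); capacity 7 + 5 = 12.
This cut is saturated, so no flow can exceed 12.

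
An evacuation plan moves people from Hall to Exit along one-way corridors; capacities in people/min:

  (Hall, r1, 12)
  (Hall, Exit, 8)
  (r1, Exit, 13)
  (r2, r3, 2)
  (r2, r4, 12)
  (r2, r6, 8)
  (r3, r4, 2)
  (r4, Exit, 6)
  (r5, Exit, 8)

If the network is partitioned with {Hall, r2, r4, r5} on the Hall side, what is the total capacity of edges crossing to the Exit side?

Edges leaving {Hall, r2, r4, r5}: Hall→r1 (12), Hall→Exit (8), r2→r3 (2), r2→r6 (8), r4→Exit (6), r5→Exit (8).
Cut capacity = 12 + 8 + 2 + 8 + 6 + 8 = 44.

44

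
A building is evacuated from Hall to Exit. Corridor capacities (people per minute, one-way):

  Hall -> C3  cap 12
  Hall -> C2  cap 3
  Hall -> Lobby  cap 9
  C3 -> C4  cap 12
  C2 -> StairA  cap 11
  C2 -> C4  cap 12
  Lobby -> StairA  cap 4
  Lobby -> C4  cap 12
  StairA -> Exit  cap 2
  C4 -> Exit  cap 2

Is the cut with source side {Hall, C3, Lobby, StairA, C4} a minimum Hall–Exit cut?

No — its capacity is 7, but the minimum cut has capacity 4.

Given cut capacity: 3 + 2 + 2 = 7.
Augment Hall→C3→C4→Exit: bottleneck 2, flow now 2.
Augment Hall→C2→StairA→Exit: bottleneck 2, flow now 4.
No augmenting path remains; maximum flow = 4.
In the residual graph, reachable from Hall: {Hall, C3, C2, Lobby, StairA, C4}.
Min-cut edges: StairA→Exit (2), C4→Exit (2); capacity 2 + 2 = 4.
Cut capacity 7 exceeds the max flow 4, so it is not minimum.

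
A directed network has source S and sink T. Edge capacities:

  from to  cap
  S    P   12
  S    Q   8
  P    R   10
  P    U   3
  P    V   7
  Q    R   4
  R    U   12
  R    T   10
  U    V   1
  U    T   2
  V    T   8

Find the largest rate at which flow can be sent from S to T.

Augment S→P→R→T: bottleneck 10, flow now 10.
Augment S→P→U→T: bottleneck 2, flow now 12.
Augment S→Q→R→P→V→T: bottleneck 4, flow now 16. (uses reverse residual edge)
No augmenting path remains; maximum flow = 16.
In the residual graph, reachable from S: {S, Q}.
Min-cut edges: S→P (12), Q→R (4); capacity 12 + 4 = 16.
This cut is saturated, so no flow can exceed 16.

16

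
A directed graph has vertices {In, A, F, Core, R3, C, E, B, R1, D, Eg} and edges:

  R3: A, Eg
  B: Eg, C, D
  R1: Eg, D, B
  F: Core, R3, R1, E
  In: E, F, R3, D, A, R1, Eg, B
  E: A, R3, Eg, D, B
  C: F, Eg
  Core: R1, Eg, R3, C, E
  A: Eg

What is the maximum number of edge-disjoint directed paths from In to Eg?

Assign every edge capacity 1; by Menger, the answer equals the max flow.
Path In→Eg (+1); total 1.
Path In→A→Eg (+1); total 2.
Path In→R3→Eg (+1); total 3.
Path In→E→Eg (+1); total 4.
Path In→B→Eg (+1); total 5.
Path In→R1→Eg (+1); total 6.
Path In→F→Core→Eg (+1); total 7.
No residual In→Eg path; max flow = 7.
Certifying cut of size 7: {In→A, In→B, In→E, In→Eg, In→F, In→R1, In→R3}.

7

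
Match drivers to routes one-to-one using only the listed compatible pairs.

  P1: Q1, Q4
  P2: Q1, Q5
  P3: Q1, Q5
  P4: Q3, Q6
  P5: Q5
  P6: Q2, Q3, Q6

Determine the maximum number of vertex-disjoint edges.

5

Unit-capacity flow: source→left, listed edges, right→sink; max matching = max flow.
Augmenting path P1→Q1 (+1); matched 1.
Augmenting path P2→Q5 (+1); matched 2.
Augmenting path P4→Q3 (+1); matched 3.
Augmenting path P6→Q2 (+1); matched 4.
Augmenting path P3→Q1→P1→Q4 (+1); matched 5.
No augmenting path remains; maximum matching = 5.
König certificate: {P1, P4, P6, Q1, Q5} is a vertex cover of size 5 (every listed pair touches it), so no matching can be larger.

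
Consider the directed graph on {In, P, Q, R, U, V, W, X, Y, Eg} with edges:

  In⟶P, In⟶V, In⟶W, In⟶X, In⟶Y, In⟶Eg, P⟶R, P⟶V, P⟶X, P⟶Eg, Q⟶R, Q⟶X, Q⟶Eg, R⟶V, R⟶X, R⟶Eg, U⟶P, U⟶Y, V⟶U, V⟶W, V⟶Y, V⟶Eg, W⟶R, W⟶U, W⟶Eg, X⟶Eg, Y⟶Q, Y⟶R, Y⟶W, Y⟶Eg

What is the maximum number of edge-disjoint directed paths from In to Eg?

6

Assign every edge capacity 1; by Menger, the answer equals the max flow.
Path In→Eg (+1); total 1.
Path In→P→Eg (+1); total 2.
Path In→V→Eg (+1); total 3.
Path In→W→Eg (+1); total 4.
Path In→X→Eg (+1); total 5.
Path In→Y→Eg (+1); total 6.
No residual In→Eg path; max flow = 6.
Certifying cut of size 6: {In→Eg, In→P, In→V, In→W, In→X, In→Y}.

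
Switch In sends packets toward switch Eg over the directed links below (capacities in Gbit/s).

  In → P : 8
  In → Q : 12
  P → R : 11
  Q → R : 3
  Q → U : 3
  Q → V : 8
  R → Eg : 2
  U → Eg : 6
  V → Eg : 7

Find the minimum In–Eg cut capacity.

Augment In→P→R→Eg: bottleneck 2, flow now 2.
Augment In→Q→U→Eg: bottleneck 3, flow now 5.
Augment In→Q→V→Eg: bottleneck 7, flow now 12.
No augmenting path remains; maximum flow = 12.
By max-flow min-cut, the minimum cut capacity equals the max flow.
In the residual graph, reachable from In: {In, P, Q, R, V}.
Min-cut edges: Q→U (3), R→Eg (2), V→Eg (7); capacity 3 + 2 + 7 = 12.

12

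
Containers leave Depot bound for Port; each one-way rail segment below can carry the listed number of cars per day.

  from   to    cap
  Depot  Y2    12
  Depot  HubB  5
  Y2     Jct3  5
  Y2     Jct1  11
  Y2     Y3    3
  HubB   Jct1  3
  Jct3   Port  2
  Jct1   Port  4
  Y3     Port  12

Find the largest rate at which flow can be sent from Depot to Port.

Augment Depot→Y2→Jct3→Port: bottleneck 2, flow now 2.
Augment Depot→Y2→Jct1→Port: bottleneck 4, flow now 6.
Augment Depot→Y2→Y3→Port: bottleneck 3, flow now 9.
No augmenting path remains; maximum flow = 9.
In the residual graph, reachable from Depot: {Depot, Y2, HubB, Jct3, Jct1}.
Min-cut edges: Y2→Y3 (3), Jct3→Port (2), Jct1→Port (4); capacity 3 + 2 + 4 = 9.
This cut is saturated, so no flow can exceed 9.

9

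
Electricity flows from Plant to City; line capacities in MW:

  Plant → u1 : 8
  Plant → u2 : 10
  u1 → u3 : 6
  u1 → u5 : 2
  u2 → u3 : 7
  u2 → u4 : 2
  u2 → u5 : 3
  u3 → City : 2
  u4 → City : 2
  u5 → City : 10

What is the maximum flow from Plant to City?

Augment Plant→u1→u3→City: bottleneck 2, flow now 2.
Augment Plant→u1→u5→City: bottleneck 2, flow now 4.
Augment Plant→u2→u4→City: bottleneck 2, flow now 6.
Augment Plant→u2→u5→City: bottleneck 3, flow now 9.
No augmenting path remains; maximum flow = 9.
In the residual graph, reachable from Plant: {Plant, u1, u2, u3}.
Min-cut edges: u1→u5 (2), u2→u4 (2), u2→u5 (3), u3→City (2); capacity 2 + 2 + 3 + 2 = 9.
This cut is saturated, so no flow can exceed 9.

9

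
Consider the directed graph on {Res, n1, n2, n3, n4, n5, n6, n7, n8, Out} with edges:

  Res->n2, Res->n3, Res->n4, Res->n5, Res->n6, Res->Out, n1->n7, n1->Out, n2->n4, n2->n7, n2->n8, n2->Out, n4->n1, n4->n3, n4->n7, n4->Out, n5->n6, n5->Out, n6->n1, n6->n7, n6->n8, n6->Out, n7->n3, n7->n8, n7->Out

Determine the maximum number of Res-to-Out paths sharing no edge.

5

Assign every edge capacity 1; by Menger, the answer equals the max flow.
Path Res→Out (+1); total 1.
Path Res→n2→Out (+1); total 2.
Path Res→n4→Out (+1); total 3.
Path Res→n5→Out (+1); total 4.
Path Res→n6→Out (+1); total 5.
No residual Res→Out path; max flow = 5.
Certifying cut of size 5: {Res→Out, Res→n2, Res→n4, Res→n5, Res→n6}.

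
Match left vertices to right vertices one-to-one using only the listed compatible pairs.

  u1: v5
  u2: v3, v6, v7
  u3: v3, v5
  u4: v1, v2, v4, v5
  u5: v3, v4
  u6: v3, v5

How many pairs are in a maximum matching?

Unit-capacity flow: source→left, listed edges, right→sink; max matching = max flow.
Augmenting path u1→v5 (+1); matched 1.
Augmenting path u2→v3 (+1); matched 2.
Augmenting path u4→v1 (+1); matched 3.
Augmenting path u5→v4 (+1); matched 4.
Augmenting path u3→v3→u2→v6 (+1); matched 5.
No augmenting path remains; maximum matching = 5.
König certificate: {u2, u4, u5, v3, v5} is a vertex cover of size 5 (every listed pair touches it), so no matching can be larger.

5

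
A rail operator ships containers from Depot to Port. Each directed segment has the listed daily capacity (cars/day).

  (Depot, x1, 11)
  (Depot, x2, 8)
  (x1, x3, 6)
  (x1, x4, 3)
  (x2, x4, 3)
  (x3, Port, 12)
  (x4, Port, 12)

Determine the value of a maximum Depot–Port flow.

Augment Depot→x1→x3→Port: bottleneck 6, flow now 6.
Augment Depot→x1→x4→Port: bottleneck 3, flow now 9.
Augment Depot→x2→x4→Port: bottleneck 3, flow now 12.
No augmenting path remains; maximum flow = 12.
In the residual graph, reachable from Depot: {Depot, x1, x2}.
Min-cut edges: x1→x3 (6), x1→x4 (3), x2→x4 (3); capacity 6 + 3 + 3 = 12.
This cut is saturated, so no flow can exceed 12.

12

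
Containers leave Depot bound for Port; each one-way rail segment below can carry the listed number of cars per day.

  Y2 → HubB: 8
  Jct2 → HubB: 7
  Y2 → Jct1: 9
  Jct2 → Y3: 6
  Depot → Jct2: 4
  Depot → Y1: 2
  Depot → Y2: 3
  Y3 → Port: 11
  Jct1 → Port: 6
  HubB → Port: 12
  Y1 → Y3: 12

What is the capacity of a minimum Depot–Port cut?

9

Augment Depot→Y1→Y3→Port: bottleneck 2, flow now 2.
Augment Depot→Jct2→Y3→Port: bottleneck 4, flow now 6.
Augment Depot→Y2→Jct1→Port: bottleneck 3, flow now 9.
No augmenting path remains; maximum flow = 9.
By max-flow min-cut, the minimum cut capacity equals the max flow.
In the residual graph, reachable from Depot: {Depot}.
Min-cut edges: Depot→Y1 (2), Depot→Jct2 (4), Depot→Y2 (3); capacity 2 + 4 + 3 = 9.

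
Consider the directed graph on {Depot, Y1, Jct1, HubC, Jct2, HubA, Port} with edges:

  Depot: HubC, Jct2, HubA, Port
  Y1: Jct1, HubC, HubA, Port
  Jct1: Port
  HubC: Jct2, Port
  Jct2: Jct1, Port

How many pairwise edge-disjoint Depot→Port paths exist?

Assign every edge capacity 1; by Menger, the answer equals the max flow.
Path Depot→Port (+1); total 1.
Path Depot→HubC→Port (+1); total 2.
Path Depot→Jct2→Port (+1); total 3.
No residual Depot→Port path; max flow = 3.
Certifying cut of size 3: {Depot→HubC, Depot→Jct2, Depot→Port}.

3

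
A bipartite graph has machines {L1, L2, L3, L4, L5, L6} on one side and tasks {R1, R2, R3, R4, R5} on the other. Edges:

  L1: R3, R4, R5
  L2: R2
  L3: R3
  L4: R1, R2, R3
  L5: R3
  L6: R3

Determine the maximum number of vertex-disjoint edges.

Unit-capacity flow: source→left, listed edges, right→sink; max matching = max flow.
Augmenting path L1→R3 (+1); matched 1.
Augmenting path L2→R2 (+1); matched 2.
Augmenting path L4→R1 (+1); matched 3.
Augmenting path L3→R3→L1→R4 (+1); matched 4.
No augmenting path remains; maximum matching = 4.
König certificate: {L1, L2, L4, R3} is a vertex cover of size 4 (every listed pair touches it), so no matching can be larger.

4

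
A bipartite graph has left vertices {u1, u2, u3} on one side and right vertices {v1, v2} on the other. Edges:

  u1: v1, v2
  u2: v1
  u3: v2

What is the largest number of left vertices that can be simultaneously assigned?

2

Unit-capacity flow: source→left, listed edges, right→sink; max matching = max flow.
Augmenting path u1→v1 (+1); matched 1.
Augmenting path u3→v2 (+1); matched 2.
No augmenting path remains; maximum matching = 2.
König certificate: {v1, v2} is a vertex cover of size 2 (every listed pair touches it), so no matching can be larger.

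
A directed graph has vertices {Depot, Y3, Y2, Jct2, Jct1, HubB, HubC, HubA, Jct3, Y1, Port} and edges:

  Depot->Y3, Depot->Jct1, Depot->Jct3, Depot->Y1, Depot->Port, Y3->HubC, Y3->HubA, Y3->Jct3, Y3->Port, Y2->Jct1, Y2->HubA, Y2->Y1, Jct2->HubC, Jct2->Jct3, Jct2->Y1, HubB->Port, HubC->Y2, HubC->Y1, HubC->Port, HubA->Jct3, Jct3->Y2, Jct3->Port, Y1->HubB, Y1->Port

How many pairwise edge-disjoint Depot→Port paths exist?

Assign every edge capacity 1; by Menger, the answer equals the max flow.
Path Depot→Port (+1); total 1.
Path Depot→Y3→Port (+1); total 2.
Path Depot→Jct3→Port (+1); total 3.
Path Depot→Y1→Port (+1); total 4.
No residual Depot→Port path; max flow = 4.
Certifying cut of size 4: {Depot→Jct3, Depot→Port, Depot→Y1, Depot→Y3}.

4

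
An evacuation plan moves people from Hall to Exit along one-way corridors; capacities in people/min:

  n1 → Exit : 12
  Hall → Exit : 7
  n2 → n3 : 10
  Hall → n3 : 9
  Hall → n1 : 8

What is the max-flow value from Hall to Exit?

Augment Hall→Exit: bottleneck 7, flow now 7.
Augment Hall→n1→Exit: bottleneck 8, flow now 15.
No augmenting path remains; maximum flow = 15.
In the residual graph, reachable from Hall: {Hall, n3}.
Min-cut edges: Hall→n1 (8), Hall→Exit (7); capacity 8 + 7 = 15.
This cut is saturated, so no flow can exceed 15.

15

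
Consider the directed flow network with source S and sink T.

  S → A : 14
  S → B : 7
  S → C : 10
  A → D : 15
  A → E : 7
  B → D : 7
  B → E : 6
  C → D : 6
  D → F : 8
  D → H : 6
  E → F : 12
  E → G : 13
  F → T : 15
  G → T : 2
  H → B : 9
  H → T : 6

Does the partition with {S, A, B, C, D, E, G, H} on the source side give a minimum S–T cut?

No — its capacity is 28, but the minimum cut has capacity 23.

Given cut capacity: 8 + 12 + 2 + 6 = 28.
Augment S→A→D→F→T: bottleneck 8, flow now 8.
Augment S→A→D→H→T: bottleneck 6, flow now 14.
Augment S→B→E→F→T: bottleneck 6, flow now 20.
Augment S→B→D→A→E→F→T: bottleneck 1, flow now 21. (uses reverse residual edge)
Augment S→C→D→A→E→G→T: bottleneck 2, flow now 23. (uses reverse residual edge)
No augmenting path remains; maximum flow = 23.
In the residual graph, reachable from S: {S, A, B, C, D, E, F, G}.
Min-cut edges: D→H (6), F→T (15), G→T (2); capacity 6 + 15 + 2 = 23.
Cut capacity 28 exceeds the max flow 23, so it is not minimum.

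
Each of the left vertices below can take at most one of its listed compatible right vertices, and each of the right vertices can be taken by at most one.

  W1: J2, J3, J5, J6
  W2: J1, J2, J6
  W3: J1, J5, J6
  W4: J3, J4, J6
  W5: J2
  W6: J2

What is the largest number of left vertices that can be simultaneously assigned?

Unit-capacity flow: source→left, listed edges, right→sink; max matching = max flow.
Augmenting path W1→J2 (+1); matched 1.
Augmenting path W2→J1 (+1); matched 2.
Augmenting path W3→J5 (+1); matched 3.
Augmenting path W4→J3 (+1); matched 4.
Augmenting path W5→J2→W1→J6 (+1); matched 5.
No augmenting path remains; maximum matching = 5.
König certificate: {W1, W2, W3, W4, J2} is a vertex cover of size 5 (every listed pair touches it), so no matching can be larger.

5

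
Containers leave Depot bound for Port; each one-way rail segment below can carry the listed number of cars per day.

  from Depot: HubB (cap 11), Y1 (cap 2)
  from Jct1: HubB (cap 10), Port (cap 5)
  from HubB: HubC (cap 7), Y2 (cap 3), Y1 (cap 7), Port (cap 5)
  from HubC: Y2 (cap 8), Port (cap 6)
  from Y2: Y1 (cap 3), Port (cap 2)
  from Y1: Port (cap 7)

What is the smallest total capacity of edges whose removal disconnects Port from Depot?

13

Augment Depot→HubB→Port: bottleneck 5, flow now 5.
Augment Depot→Y1→Port: bottleneck 2, flow now 7.
Augment Depot→HubB→HubC→Port: bottleneck 6, flow now 13.
No augmenting path remains; maximum flow = 13.
By max-flow min-cut, the minimum cut capacity equals the max flow.
In the residual graph, reachable from Depot: {Depot}.
Min-cut edges: Depot→HubB (11), Depot→Y1 (2); capacity 11 + 2 = 13.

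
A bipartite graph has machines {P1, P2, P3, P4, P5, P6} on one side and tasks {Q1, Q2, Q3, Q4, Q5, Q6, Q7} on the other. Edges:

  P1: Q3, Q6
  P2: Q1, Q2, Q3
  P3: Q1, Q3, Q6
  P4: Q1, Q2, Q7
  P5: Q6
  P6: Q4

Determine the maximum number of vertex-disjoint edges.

Unit-capacity flow: source→left, listed edges, right→sink; max matching = max flow.
Augmenting path P1→Q3 (+1); matched 1.
Augmenting path P2→Q1 (+1); matched 2.
Augmenting path P3→Q6 (+1); matched 3.
Augmenting path P4→Q2 (+1); matched 4.
Augmenting path P6→Q4 (+1); matched 5.
Augmenting path P5→Q6→P3→Q1→P2→Q2→P4→Q7 (+1); matched 6.
No augmenting path remains; maximum matching = 6.
König certificate: {P1, P2, P3, P4, P5, P6} is a vertex cover of size 6 (every listed pair touches it), so no matching can be larger.

6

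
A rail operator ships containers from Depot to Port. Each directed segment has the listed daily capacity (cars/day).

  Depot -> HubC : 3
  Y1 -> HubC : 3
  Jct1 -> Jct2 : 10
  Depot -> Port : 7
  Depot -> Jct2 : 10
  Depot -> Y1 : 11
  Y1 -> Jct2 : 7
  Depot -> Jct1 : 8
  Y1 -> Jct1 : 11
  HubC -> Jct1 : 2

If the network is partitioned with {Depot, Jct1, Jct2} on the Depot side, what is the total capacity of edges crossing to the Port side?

21

Edges leaving {Depot, Jct1, Jct2}: Depot→Y1 (11), Depot→HubC (3), Depot→Port (7).
Cut capacity = 11 + 3 + 7 = 21.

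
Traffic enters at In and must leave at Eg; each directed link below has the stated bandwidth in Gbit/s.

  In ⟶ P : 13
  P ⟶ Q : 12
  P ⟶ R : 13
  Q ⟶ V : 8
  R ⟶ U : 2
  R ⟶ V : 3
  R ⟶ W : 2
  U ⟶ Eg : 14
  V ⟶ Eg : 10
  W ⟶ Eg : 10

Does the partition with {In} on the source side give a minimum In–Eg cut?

Given cut capacity: 13 = 13.
Augment In→P→Q→V→Eg: bottleneck 8, flow now 8.
Augment In→P→R→U→Eg: bottleneck 2, flow now 10.
Augment In→P→R→V→Eg: bottleneck 2, flow now 12.
Augment In→P→R→W→Eg: bottleneck 1, flow now 13.
No augmenting path remains; maximum flow = 13.
Cut capacity 13 equals the max flow, so it is a minimum cut.

Yes — it is a minimum cut (capacity 13).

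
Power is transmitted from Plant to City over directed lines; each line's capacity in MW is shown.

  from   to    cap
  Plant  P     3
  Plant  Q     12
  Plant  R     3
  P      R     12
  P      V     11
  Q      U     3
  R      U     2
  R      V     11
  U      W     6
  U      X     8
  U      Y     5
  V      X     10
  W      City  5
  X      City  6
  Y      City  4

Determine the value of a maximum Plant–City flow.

Augment Plant→P→V→X→City: bottleneck 3, flow now 3.
Augment Plant→Q→U→W→City: bottleneck 3, flow now 6.
Augment Plant→R→U→W→City: bottleneck 2, flow now 8.
Augment Plant→R→V→X→City: bottleneck 1, flow now 9.
No augmenting path remains; maximum flow = 9.
In the residual graph, reachable from Plant: {Plant, Q}.
Min-cut edges: Plant→P (3), Plant→R (3), Q→U (3); capacity 3 + 3 + 3 = 9.
This cut is saturated, so no flow can exceed 9.

9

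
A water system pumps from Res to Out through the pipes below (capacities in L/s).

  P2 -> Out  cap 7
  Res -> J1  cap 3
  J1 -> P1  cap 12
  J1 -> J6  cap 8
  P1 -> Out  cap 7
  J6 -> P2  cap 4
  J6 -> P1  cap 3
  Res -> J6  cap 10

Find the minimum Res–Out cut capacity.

Augment Res→J6→P2→Out: bottleneck 4, flow now 4.
Augment Res→J6→P1→Out: bottleneck 3, flow now 7.
Augment Res→J1→P1→Out: bottleneck 3, flow now 10.
No augmenting path remains; maximum flow = 10.
By max-flow min-cut, the minimum cut capacity equals the max flow.
In the residual graph, reachable from Res: {Res, J6}.
Min-cut edges: Res→J1 (3), J6→P2 (4), J6→P1 (3); capacity 3 + 4 + 3 = 10.

10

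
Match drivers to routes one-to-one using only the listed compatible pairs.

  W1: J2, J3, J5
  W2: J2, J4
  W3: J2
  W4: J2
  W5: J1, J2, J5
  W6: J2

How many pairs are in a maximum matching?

Unit-capacity flow: source→left, listed edges, right→sink; max matching = max flow.
Augmenting path W1→J2 (+1); matched 1.
Augmenting path W2→J4 (+1); matched 2.
Augmenting path W5→J1 (+1); matched 3.
Augmenting path W3→J2→W1→J3 (+1); matched 4.
No augmenting path remains; maximum matching = 4.
König certificate: {W1, W2, W5, J2} is a vertex cover of size 4 (every listed pair touches it), so no matching can be larger.

4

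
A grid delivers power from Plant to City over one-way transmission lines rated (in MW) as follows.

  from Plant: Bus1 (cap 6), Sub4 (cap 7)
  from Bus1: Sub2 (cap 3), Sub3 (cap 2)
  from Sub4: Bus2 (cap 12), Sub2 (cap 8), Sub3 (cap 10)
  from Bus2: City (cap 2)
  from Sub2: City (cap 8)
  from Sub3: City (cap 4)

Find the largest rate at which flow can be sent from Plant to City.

12

Augment Plant→Bus1→Sub2→City: bottleneck 3, flow now 3.
Augment Plant→Bus1→Sub3→City: bottleneck 2, flow now 5.
Augment Plant→Sub4→Bus2→City: bottleneck 2, flow now 7.
Augment Plant→Sub4→Sub2→City: bottleneck 5, flow now 12.
No augmenting path remains; maximum flow = 12.
In the residual graph, reachable from Plant: {Plant, Bus1}.
Min-cut edges: Plant→Sub4 (7), Bus1→Sub2 (3), Bus1→Sub3 (2); capacity 7 + 3 + 2 = 12.
This cut is saturated, so no flow can exceed 12.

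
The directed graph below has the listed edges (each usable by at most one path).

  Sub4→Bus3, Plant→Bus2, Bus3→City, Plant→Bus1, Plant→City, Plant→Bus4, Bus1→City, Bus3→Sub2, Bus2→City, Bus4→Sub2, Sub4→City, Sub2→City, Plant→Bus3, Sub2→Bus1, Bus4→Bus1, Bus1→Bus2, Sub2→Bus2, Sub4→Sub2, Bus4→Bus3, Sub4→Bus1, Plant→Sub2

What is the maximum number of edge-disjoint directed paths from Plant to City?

5

Assign every edge capacity 1; by Menger, the answer equals the max flow.
Path Plant→City (+1); total 1.
Path Plant→Bus3→City (+1); total 2.
Path Plant→Sub2→City (+1); total 3.
Path Plant→Bus1→City (+1); total 4.
Path Plant→Bus2→City (+1); total 5.
No residual Plant→City path; max flow = 5.
Certifying cut of size 5: {Bus1→City, Bus2→City, Bus3→City, Plant→City, Sub2→City}.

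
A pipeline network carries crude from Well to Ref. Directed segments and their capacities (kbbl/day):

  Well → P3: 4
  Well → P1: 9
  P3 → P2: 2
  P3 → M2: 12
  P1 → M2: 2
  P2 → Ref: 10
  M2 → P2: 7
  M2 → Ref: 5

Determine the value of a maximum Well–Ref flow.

6

Augment Well→P3→P2→Ref: bottleneck 2, flow now 2.
Augment Well→P3→M2→Ref: bottleneck 2, flow now 4.
Augment Well→P1→M2→Ref: bottleneck 2, flow now 6.
No augmenting path remains; maximum flow = 6.
In the residual graph, reachable from Well: {Well, P1}.
Min-cut edges: Well→P3 (4), P1→M2 (2); capacity 4 + 2 = 6.
This cut is saturated, so no flow can exceed 6.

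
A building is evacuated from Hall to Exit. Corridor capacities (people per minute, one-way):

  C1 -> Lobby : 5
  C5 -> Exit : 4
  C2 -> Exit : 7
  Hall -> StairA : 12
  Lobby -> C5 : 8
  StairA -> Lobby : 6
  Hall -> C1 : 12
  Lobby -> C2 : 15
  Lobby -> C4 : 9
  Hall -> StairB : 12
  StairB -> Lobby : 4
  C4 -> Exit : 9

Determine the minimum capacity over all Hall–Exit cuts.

15

Augment Hall→StairA→Lobby→C2→Exit: bottleneck 6, flow now 6.
Augment Hall→StairB→Lobby→C2→Exit: bottleneck 1, flow now 7.
Augment Hall→StairB→Lobby→C4→Exit: bottleneck 3, flow now 10.
Augment Hall→C1→Lobby→C4→Exit: bottleneck 5, flow now 15.
No augmenting path remains; maximum flow = 15.
By max-flow min-cut, the minimum cut capacity equals the max flow.
In the residual graph, reachable from Hall: {Hall, StairA, StairB, C1}.
Min-cut edges: StairA→Lobby (6), StairB→Lobby (4), C1→Lobby (5); capacity 6 + 4 + 5 = 15.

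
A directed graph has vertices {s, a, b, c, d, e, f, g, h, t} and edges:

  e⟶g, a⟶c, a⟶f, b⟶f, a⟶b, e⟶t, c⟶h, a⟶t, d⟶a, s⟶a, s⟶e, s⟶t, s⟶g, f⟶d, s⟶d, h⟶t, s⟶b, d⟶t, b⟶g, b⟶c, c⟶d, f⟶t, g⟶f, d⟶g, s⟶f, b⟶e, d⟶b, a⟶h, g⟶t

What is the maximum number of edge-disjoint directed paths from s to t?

Assign every edge capacity 1; by Menger, the answer equals the max flow.
Path s→t (+1); total 1.
Path s→a→t (+1); total 2.
Path s→d→t (+1); total 3.
Path s→e→t (+1); total 4.
Path s→f→t (+1); total 5.
Path s→g→t (+1); total 6.
Path s→b→c→h→t (+1); total 7.
No residual s→t path; max flow = 7.
Certifying cut of size 7: {s→a, s→b, s→d, s→e, s→f, s→g, s→t}.

7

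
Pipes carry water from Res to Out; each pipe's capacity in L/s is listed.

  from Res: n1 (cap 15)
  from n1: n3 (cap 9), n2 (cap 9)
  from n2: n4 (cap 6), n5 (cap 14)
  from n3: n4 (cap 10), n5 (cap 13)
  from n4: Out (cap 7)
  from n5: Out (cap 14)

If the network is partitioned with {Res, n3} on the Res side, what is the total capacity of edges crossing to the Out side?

Edges leaving {Res, n3}: Res→n1 (15), n3→n4 (10), n3→n5 (13).
Cut capacity = 15 + 10 + 13 = 38.

38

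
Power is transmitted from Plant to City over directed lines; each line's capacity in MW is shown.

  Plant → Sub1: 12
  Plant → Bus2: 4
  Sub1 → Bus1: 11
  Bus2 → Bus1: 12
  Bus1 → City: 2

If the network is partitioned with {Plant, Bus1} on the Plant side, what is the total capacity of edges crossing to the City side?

Edges leaving {Plant, Bus1}: Plant→Sub1 (12), Plant→Bus2 (4), Bus1→City (2).
Cut capacity = 12 + 4 + 2 = 18.

18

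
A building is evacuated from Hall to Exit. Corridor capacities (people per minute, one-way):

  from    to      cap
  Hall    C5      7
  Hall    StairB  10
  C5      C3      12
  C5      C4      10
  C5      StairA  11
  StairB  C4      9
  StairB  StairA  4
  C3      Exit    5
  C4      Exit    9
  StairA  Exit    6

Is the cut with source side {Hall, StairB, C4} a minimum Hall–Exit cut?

Given cut capacity: 7 + 4 + 9 = 20.
Augment Hall→C5→C3→Exit: bottleneck 5, flow now 5.
Augment Hall→C5→C4→Exit: bottleneck 2, flow now 7.
Augment Hall→StairB→C4→Exit: bottleneck 7, flow now 14.
Augment Hall→StairB→StairA→Exit: bottleneck 3, flow now 17.
No augmenting path remains; maximum flow = 17.
In the residual graph, reachable from Hall: {Hall}.
Min-cut edges: Hall→C5 (7), Hall→StairB (10); capacity 7 + 10 = 17.
Cut capacity 20 exceeds the max flow 17, so it is not minimum.

No — its capacity is 20, but the minimum cut has capacity 17.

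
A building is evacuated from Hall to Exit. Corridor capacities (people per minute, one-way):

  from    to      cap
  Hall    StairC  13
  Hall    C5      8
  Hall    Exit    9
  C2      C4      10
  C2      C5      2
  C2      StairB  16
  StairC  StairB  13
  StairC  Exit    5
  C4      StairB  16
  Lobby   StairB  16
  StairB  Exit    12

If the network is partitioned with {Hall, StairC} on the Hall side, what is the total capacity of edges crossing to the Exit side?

35

Edges leaving {Hall, StairC}: Hall→C5 (8), Hall→Exit (9), StairC→StairB (13), StairC→Exit (5).
Cut capacity = 8 + 9 + 13 + 5 = 35.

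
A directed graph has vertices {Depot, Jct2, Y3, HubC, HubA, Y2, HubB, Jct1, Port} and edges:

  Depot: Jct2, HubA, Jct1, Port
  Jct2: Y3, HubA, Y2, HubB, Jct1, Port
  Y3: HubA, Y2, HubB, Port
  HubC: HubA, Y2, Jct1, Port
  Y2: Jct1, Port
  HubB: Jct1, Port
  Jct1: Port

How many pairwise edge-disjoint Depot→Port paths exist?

Assign every edge capacity 1; by Menger, the answer equals the max flow.
Path Depot→Port (+1); total 1.
Path Depot→Jct2→Port (+1); total 2.
Path Depot→Jct1→Port (+1); total 3.
No residual Depot→Port path; max flow = 3.
Certifying cut of size 3: {Depot→Jct1, Depot→Jct2, Depot→Port}.

3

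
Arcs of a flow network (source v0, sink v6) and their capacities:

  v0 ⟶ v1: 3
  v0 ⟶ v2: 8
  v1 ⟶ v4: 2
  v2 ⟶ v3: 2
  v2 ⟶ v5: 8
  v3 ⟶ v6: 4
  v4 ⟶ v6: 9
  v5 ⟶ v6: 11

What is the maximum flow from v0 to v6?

Augment v0→v1→v4→v6: bottleneck 2, flow now 2.
Augment v0→v2→v3→v6: bottleneck 2, flow now 4.
Augment v0→v2→v5→v6: bottleneck 6, flow now 10.
No augmenting path remains; maximum flow = 10.
In the residual graph, reachable from v0: {v0, v1}.
Min-cut edges: v0→v2 (8), v1→v4 (2); capacity 8 + 2 = 10.
This cut is saturated, so no flow can exceed 10.

10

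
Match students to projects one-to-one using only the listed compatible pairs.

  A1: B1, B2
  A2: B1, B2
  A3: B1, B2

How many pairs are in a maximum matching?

Unit-capacity flow: source→left, listed edges, right→sink; max matching = max flow.
Augmenting path A1→B1 (+1); matched 1.
Augmenting path A2→B2 (+1); matched 2.
No augmenting path remains; maximum matching = 2.
König certificate: {B1, B2} is a vertex cover of size 2 (every listed pair touches it), so no matching can be larger.

2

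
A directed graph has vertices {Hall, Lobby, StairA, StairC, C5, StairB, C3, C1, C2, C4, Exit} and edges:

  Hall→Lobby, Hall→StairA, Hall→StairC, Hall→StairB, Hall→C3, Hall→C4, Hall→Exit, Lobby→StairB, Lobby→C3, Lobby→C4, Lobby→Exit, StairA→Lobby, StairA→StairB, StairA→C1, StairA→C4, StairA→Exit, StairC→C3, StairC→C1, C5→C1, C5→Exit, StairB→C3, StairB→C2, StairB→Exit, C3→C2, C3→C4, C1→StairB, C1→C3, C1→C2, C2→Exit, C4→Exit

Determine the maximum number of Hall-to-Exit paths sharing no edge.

Assign every edge capacity 1; by Menger, the answer equals the max flow.
Path Hall→Exit (+1); total 1.
Path Hall→Lobby→Exit (+1); total 2.
Path Hall→StairA→Exit (+1); total 3.
Path Hall→StairB→Exit (+1); total 4.
Path Hall→C4→Exit (+1); total 5.
Path Hall→C3→C2→Exit (+1); total 6.
No residual Hall→Exit path; max flow = 6.
Certifying cut of size 6: {C2→Exit, C4→Exit, Hall→Exit, Hall→Lobby, Hall→StairA, StairB→Exit}.

6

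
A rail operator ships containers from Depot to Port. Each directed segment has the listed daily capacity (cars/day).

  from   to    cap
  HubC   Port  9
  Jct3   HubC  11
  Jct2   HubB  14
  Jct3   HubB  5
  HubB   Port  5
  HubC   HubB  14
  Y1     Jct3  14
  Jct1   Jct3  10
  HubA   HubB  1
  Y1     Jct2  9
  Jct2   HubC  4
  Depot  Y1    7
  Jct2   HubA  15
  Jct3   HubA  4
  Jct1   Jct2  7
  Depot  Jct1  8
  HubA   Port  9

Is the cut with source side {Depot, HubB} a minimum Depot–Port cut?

Given cut capacity: 7 + 8 + 5 = 20.
Augment Depot→Y1→Jct3→HubA→Port: bottleneck 4, flow now 4.
Augment Depot→Y1→Jct3→HubC→Port: bottleneck 3, flow now 7.
Augment Depot→Jct1→Jct3→HubC→Port: bottleneck 6, flow now 13.
Augment Depot→Jct1→Jct3→HubB→Port: bottleneck 2, flow now 15.
No augmenting path remains; maximum flow = 15.
In the residual graph, reachable from Depot: {Depot}.
Min-cut edges: Depot→Y1 (7), Depot→Jct1 (8); capacity 7 + 8 = 15.
Cut capacity 20 exceeds the max flow 15, so it is not minimum.

No — its capacity is 20, but the minimum cut has capacity 15.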